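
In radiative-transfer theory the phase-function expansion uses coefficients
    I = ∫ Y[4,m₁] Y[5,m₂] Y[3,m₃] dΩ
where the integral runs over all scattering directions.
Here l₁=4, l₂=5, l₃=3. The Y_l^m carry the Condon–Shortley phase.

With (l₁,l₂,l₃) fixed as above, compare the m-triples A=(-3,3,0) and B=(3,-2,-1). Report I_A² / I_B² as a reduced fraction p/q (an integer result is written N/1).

Shared (l₁,l₂,l₃)=(4,5,3): N and (l;000)² cancel in I_A²/I_B².
A: Δ = 6!·2!·4!/13! = 1/180180; Racah Σ t=5..6: t=5:−1/1440 t=6:+1/2880 = -1/2880; ⇒ 3j(4 5 3; -3 3 0)² = 7/715, sgn +1
B: Δ = 6!·2!·4!/13! = 1/180180; Racah Σ t=0..1: t=0:+1/4320 t=1:−1/960 = -7/8640; ⇒ 3j(4 5 3; 3 -2 -1)² = 343/12870, sgn -1
I_A²/I_B² = (7/715)/(343/12870) = 18/49

18/49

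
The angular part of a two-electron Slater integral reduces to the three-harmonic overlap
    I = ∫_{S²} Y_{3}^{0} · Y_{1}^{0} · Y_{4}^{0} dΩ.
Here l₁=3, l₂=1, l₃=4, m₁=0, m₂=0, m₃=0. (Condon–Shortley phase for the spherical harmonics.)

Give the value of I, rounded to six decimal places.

0.246233

m-sum 0 ✓  L=8 even ✓  2≤4≤4 ✓
Π(2lᵢ+1) = 7×3×9 = 189
triangle coeff Δ(3,1,4) = 1/252
Σ_t [0,0]: t=0:+1/36 = 1/36
(3j)²=4/63 [(3 1 4; 0 0 0)], sign=+1
(m-triple is (0,0,0) — same symbol as above.)
⇒ 4πI² = 16/21
I = (+1)√(16/21/(4π)) = 0.24623252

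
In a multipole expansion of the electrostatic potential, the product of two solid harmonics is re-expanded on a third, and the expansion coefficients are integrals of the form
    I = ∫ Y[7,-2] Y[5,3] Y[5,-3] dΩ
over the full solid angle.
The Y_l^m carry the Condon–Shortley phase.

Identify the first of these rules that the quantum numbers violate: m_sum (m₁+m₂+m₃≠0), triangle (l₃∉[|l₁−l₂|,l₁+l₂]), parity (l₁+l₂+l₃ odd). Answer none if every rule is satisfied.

m_sum

m₁+m₂+m₃ = -2 + 3 − 3 = -2  ✗
triangle: |7−5|=2 ≤ l₃=5 ≤ 7+5=12
parity: l₁+l₂+l₃ = 17 is odd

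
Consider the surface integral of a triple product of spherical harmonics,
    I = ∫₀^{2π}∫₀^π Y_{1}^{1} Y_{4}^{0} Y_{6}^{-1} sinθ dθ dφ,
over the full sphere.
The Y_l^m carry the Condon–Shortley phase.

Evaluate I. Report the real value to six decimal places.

0.000000

|1−4|≤6≤1+4 violated ⇒ I = 0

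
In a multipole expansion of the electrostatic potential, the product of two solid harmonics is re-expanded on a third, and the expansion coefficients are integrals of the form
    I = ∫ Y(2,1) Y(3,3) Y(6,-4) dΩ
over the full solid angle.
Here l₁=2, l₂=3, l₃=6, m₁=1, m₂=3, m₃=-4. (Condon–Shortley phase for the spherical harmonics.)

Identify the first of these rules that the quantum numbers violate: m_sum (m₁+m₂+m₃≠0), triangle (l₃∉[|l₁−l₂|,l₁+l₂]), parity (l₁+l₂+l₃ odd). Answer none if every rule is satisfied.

triangle

azimuthal sum: 1 + 3 − 4 = 0  ✓
1 ≤ 6 ≤ 5 (triangle on l)  ✗
L = 2 + 3 + 6 = 11 (odd)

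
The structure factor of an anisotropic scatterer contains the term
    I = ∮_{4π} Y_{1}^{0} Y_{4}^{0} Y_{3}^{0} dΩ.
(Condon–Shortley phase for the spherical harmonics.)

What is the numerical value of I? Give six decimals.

0.246233

Checks pass: Σm=0; 8 even; l₃=3∈[3,5].
(2·1+1)(2·4+1)(2·3+1) = 189
Δ: 2! 0! 6! / 9! → 1/252
sum: t=1:−1/36 = -1/36
3j²(1 4 3; 0 0 0) = Δ·Π!·Σ² = 4/63  (sign +1)
(m-triple is (0,0,0) — same symbol as above.)
combine: 4πI² = 189·4/63·4/63 = 16/21
take √, sign +1: I = 0.24623252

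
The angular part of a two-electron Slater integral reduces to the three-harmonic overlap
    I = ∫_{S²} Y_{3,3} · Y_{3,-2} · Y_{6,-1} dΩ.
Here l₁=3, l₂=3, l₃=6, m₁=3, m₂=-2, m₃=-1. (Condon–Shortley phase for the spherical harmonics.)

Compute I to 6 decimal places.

Checks pass: Σm=0; 12 even; l₃=6∈[0,6].
(2·3+1)(2·3+1)(2·6+1) = 637
Δ: 0! 6! 6! / 13! → 1/12012
sum: t=0:+1/1296 = 1/1296
3j²(3 3 6; 0 0 0) = Δ·Π!·Σ² = 100/3003  (sign +1)
sum: t=0:+1/86400 = 1/86400
3j²(3 3 6; 3 -2 -1) = Δ·Π!·Σ² = 1/1716  (sign -1)
combine: 4πI² = 637·100/3003·1/1716 = 175/14157
take √, sign -1: I = -0.03136379

-0.031364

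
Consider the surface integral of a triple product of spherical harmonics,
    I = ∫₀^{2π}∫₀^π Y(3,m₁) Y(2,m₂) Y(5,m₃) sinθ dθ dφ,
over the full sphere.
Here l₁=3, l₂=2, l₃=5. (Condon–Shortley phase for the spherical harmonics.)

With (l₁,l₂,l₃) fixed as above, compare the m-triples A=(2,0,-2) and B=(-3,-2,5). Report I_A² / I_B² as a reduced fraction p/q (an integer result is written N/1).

Shared (l₁,l₂,l₃)=(3,2,5): N and (l;000)² cancel in I_A²/I_B².
A: Δ = 0!·6!·4!/11! = 1/2310; Racah Σ t=0..0: t=0:+1/480 = 1/480; ⇒ 3j(3 2 5; 2 0 -2)² = 3/110, sgn -1
B: Δ = 0!·6!·4!/11! = 1/2310; Racah Σ t=0..0: t=0:+1/17280 = 1/17280; ⇒ 3j(3 2 5; -3 -2 5)² = 1/11, sgn +1
I_A²/I_B² = (3/110)/(1/11) = 3/10

3/10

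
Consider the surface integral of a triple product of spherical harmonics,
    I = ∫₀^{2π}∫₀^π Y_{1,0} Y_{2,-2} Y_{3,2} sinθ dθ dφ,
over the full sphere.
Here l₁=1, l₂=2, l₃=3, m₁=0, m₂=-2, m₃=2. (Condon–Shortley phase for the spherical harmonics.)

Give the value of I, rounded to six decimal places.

m-sum 0 ✓  L=6 even ✓  1≤3≤3 ✓
Π(2lᵢ+1) = 3×5×7 = 105
triangle coeff Δ(1,2,3) = 1/105
Σ_t [0,0]: t=0:+1/4 = 1/4
(3j)²=3/35 [(1 2 3; 0 0 0)], sign=-1
Σ_t [0,0]: t=0:+1/24 = 1/24
(3j)²=1/21 [(1 2 3; 0 -2 2)], sign=-1
⇒ 4πI² = 3/7
I = (+1)√(3/7/(4π)) = 0.18467439

0.184674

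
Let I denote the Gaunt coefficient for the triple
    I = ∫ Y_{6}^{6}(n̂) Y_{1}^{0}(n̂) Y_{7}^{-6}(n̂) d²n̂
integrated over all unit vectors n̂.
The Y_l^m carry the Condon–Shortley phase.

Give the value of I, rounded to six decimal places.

Checks pass: Σm=0; 14 even; l₃=7∈[5,7].
(2·6+1)(2·1+1)(2·7+1) = 585
Δ: 0! 12! 2! / 15! → 1/1365
sum: t=0:+1/518400 = 1/518400
3j²(6 1 7; 0 0 0) = Δ·Π!·Σ² = 7/195  (sign -1)
sum: t=0:+1/479001600 = 1/479001600
3j²(6 1 7; 6 0 -6) = Δ·Π!·Σ² = 1/105  (sign -1)
combine: 4πI² = 585·7/195·1/105 = 1/5
take √, sign +1: I = 0.12615663

0.126157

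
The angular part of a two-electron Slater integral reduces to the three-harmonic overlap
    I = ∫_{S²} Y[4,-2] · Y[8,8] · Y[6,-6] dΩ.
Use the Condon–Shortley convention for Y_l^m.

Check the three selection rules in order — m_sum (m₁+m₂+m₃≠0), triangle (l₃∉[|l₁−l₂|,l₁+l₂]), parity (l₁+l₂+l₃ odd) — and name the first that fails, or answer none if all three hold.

none

Σmᵢ = 0  ✓
l₃∈[|l₁−l₂|,l₁+l₂]=[4,12], have l₃=6  ✓
Σlᵢ = 18 ⇒ even  ✓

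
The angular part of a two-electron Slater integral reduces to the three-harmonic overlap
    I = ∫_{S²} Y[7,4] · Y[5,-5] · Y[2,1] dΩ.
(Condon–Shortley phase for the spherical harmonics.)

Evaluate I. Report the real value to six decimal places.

m-sum 0 ✓  L=14 even ✓  2≤2≤12 ✓
Π(2lᵢ+1) = 15×11×5 = 825
triangle coeff Δ(7,5,2) = 1/15015
Σ_t [5,5]: t=5:−1/57600 = -1/57600
(3j)²=21/715 [(7 5 2; 0 0 0)], sign=-1
Σ_t [0,0]: t=0:+1/21772800 = 1/21772800
(3j)²=1/1365 [(7 5 2; 4 -5 1)], sign=-1
⇒ 4πI² = 3/169
I = (+1)√(3/169/(4π)) = 0.03758481

0.037585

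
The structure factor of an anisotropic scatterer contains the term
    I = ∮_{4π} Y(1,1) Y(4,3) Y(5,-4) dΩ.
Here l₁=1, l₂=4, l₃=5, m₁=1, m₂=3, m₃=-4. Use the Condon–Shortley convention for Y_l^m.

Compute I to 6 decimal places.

0.294638

Rules hold: Σm=0, L=10 even, 3≤5≤5.
N = 3·9·11 = 297
Δ = 0!·2!·8!/11! = 1/495
Racah Σ t=0..0: t=0:+1/576 = 1/576
⇒ 3j(1 4 5; 0 0 0)² = 5/99, sgn -1
Racah Σ t=0..0: t=0:+1/10080 = 1/10080
⇒ 3j(1 4 5; 1 3 -4)² = 4/55, sgn -1
4πI² = N·(3j₀)²·(3jₘ)² = 12/11
I = +1·√(1.09091/4π) = 0.29463840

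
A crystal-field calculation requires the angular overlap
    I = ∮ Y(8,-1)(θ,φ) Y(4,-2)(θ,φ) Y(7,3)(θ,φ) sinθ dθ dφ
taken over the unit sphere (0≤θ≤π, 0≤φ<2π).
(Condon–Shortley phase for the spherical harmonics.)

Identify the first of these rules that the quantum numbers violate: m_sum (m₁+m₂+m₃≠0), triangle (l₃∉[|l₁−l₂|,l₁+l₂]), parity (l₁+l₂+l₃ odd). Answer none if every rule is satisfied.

Σmᵢ = 0  ✓
l₃∈[|l₁−l₂|,l₁+l₂]=[4,12], have l₃=7  ✓
Σlᵢ = 19 ⇒ odd  ✗

parity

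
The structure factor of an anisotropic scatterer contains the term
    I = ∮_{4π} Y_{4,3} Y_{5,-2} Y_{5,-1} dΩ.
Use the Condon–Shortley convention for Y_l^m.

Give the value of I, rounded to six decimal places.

m-sum 0 ✓  L=14 even ✓  1≤5≤9 ✓
Π(2lᵢ+1) = 9×11×11 = 1089
triangle coeff Δ(4,5,5) = 1/3153150
Σ_t [0,4]: t=0:+1/69120 t=1:−1/1728 t=2:+1/576 t=3:−1/1728 t=4:+1/69120 = 7/11520
(3j)²=2/143 [(4 5 5; 0 0 0)], sign=-1
Σ_t [0,1]: t=0:+1/5184 t=1:−1/6912 = 1/20736
(3j)²=5/2574 [(4 5 5; 3 -2 -1)], sign=+1
⇒ 4πI² = 5/169
I = (-1)√(5/169/(4π)) = -0.04852178

-0.048522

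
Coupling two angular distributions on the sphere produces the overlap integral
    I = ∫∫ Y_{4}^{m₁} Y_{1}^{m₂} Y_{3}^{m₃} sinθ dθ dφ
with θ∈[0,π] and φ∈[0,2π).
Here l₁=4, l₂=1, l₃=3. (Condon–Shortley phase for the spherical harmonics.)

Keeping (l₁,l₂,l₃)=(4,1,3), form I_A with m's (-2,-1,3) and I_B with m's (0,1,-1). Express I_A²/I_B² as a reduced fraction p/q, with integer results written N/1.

1/6

Same 4,1,3: normalisation and zero-m 3j drop out of the ratio.
A: Δ: 2! 6! 0! / 9! → 1/252; sum: t=0:+1/1440 = 1/1440; 3j²(4 1 3; -2 -1 3) = Δ·Π!·Σ² = 1/252  (sign +1)
B: Δ: 2! 6! 0! / 9! → 1/252; sum: t=2:+1/96 = 1/96; 3j²(4 1 3; 0 1 -1) = Δ·Π!·Σ² = 1/42  (sign +1)
I_A²/I_B² = (1/252)/(1/42) = 1/6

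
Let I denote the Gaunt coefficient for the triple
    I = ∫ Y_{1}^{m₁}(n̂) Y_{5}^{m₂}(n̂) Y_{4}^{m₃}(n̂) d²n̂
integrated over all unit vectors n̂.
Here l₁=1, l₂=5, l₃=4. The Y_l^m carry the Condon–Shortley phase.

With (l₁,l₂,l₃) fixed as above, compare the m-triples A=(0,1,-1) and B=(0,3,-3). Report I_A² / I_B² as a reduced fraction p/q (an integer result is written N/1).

Shared (l₁,l₂,l₃)=(1,5,4): N and (l;000)² cancel in I_A²/I_B².
A: Δ = 2!·0!·8!/11! = 1/495; Racah Σ t=1..1: t=1:−1/720 = -1/720; ⇒ 3j(1 5 4; 0 1 -1)² = 8/165, sgn +1
B: Δ = 2!·0!·8!/11! = 1/495; Racah Σ t=1..1: t=1:−1/5040 = -1/5040; ⇒ 3j(1 5 4; 0 3 -3)² = 16/495, sgn +1
I_A²/I_B² = (8/165)/(16/495) = 3/2

3/2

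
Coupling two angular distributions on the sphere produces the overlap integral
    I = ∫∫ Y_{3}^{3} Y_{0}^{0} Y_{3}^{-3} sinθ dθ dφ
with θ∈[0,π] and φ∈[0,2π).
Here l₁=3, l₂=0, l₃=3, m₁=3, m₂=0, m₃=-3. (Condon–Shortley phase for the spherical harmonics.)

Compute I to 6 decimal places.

Rules hold: Σm=0, L=6 even, 3≤3≤3.
N = 7·1·7 = 49
Δ = 0!·6!·0!/7! = 1/7
Racah Σ t=0..0: t=0:+1/36 = 1/36
⇒ 3j(3 0 3; 0 0 0)² = 1/7, sgn -1
Racah Σ t=0..0: t=0:+1/720 = 1/720
⇒ 3j(3 0 3; 3 0 -3)² = 1/7, sgn +1
4πI² = N·(3j₀)²·(3jₘ)² = 1/1
I = -1·√(1/4π) = -0.28209479

-0.282095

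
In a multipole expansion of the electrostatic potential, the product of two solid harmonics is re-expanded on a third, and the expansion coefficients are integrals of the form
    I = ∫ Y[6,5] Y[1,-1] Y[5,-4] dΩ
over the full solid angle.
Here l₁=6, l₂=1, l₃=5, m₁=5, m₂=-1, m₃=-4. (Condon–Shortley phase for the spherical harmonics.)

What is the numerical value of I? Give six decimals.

Checks pass: Σm=0; 12 even; l₃=5∈[5,7].
(2·6+1)(2·1+1)(2·5+1) = 429
Δ: 2! 10! 0! / 13! → 1/858
sum: t=1:−1/14400 = -1/14400
3j²(6 1 5; 0 0 0) = Δ·Π!·Σ² = 6/143  (sign +1)
sum: t=0:+1/725760 = 1/725760
3j²(6 1 5; 5 -1 -4) = Δ·Π!·Σ² = 5/78  (sign -1)
combine: 4πI² = 429·6/143·5/78 = 15/13
take √, sign -1: I = -0.30301841

-0.303018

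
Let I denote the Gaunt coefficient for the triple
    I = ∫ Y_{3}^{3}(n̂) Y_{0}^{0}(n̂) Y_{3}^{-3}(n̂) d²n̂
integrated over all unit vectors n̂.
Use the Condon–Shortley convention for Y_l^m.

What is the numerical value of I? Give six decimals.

-0.282095

Rules hold: Σm=0, L=6 even, 3≤3≤3.
N = 7·1·7 = 49
Δ = 0!·6!·0!/7! = 1/7
Racah Σ t=0..0: t=0:+1/36 = 1/36
⇒ 3j(3 0 3; 0 0 0)² = 1/7, sgn -1
Racah Σ t=0..0: t=0:+1/720 = 1/720
⇒ 3j(3 0 3; 3 0 -3)² = 1/7, sgn +1
4πI² = N·(3j₀)²·(3jₘ)² = 1/1
I = -1·√(1/4π) = -0.28209479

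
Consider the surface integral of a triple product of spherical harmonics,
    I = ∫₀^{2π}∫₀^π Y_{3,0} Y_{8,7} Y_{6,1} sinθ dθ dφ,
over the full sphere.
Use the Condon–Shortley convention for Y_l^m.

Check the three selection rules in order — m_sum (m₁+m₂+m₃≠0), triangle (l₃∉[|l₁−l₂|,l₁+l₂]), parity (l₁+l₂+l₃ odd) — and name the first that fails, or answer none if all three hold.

azimuthal sum: 0 + 7 + 1 = 8  ✗
5 ≤ 6 ≤ 11 (triangle on l)
L = 3 + 8 + 6 = 17 (odd)

m_sum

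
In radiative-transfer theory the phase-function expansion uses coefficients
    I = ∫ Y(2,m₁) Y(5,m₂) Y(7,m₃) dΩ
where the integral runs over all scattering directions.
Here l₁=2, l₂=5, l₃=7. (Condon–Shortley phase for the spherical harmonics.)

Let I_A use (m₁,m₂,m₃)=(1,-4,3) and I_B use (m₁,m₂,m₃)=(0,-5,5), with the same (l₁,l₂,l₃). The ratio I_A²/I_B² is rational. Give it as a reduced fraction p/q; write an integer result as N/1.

l's match ⇒ only the (l;m) 3-j factors differ between A and B.
A: triangle coeff Δ(2,5,7) = 1/15015; Σ_t [0,0]: t=0:+1/2177280 = 1/2177280; (3j)²=8/3003 [(2 5 7; 1 -4 3)], sign=+1
B: triangle coeff Δ(2,5,7) = 1/15015; Σ_t [0,0]: t=0:+1/14515200 = 1/14515200; (3j)²=2/455 [(2 5 7; 0 -5 5)], sign=+1
I_A²/I_B² = (8/3003)/(2/455) = 20/33

20/33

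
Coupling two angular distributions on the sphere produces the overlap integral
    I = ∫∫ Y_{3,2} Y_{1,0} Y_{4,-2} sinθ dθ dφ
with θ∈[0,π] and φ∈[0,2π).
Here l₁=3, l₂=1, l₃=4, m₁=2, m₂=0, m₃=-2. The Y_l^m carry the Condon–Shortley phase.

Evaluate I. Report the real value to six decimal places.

0.213244

Rules hold: Σm=0, L=8 even, 2≤4≤4.
N = 7·3·9 = 189
Δ = 0!·6!·2!/9! = 1/252
Racah Σ t=0..0: t=0:+1/36 = 1/36
⇒ 3j(3 1 4; 0 0 0)² = 4/63, sgn +1
Racah Σ t=0..0: t=0:+1/120 = 1/120
⇒ 3j(3 1 4; 2 0 -2)² = 1/21, sgn +1
4πI² = N·(3j₀)²·(3jₘ)² = 4/7
I = +1·√(0.571429/4π) = 0.21324362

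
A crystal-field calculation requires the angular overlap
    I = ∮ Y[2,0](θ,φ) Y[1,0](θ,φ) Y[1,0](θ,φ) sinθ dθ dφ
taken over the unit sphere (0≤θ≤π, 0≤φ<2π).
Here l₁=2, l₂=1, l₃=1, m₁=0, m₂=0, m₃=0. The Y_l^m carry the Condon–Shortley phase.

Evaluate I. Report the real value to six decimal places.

0.252313

Checks pass: Σm=0; 4 even; l₃=1∈[1,3].
(2·2+1)(2·1+1)(2·1+1) = 45
Δ: 2! 2! 0! / 5! → 1/30
sum: t=1:−1/1 = -1/1
3j²(2 1 1; 0 0 0) = Δ·Π!·Σ² = 2/15  (sign +1)
(m-triple is (0,0,0) — same symbol as above.)
combine: 4πI² = 45·2/15·2/15 = 4/5
take √, sign +1: I = 0.25231325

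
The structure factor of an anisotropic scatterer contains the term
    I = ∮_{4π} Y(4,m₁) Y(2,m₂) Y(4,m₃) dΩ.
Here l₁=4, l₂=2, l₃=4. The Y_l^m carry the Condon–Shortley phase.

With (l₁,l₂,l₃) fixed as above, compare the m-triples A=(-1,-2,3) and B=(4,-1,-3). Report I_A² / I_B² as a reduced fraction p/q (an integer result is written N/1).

Shared (l₁,l₂,l₃)=(4,2,4): N and (l;000)² cancel in I_A²/I_B².
A: Δ = 2!·6!·2!/11! = 1/13860; Racah Σ t=0..0: t=0:+1/480 = 1/480; ⇒ 3j(4 2 4; -1 -2 3)² = 3/110, sgn -1
B: Δ = 2!·6!·2!/11! = 1/13860; Racah Σ t=0..0: t=0:+1/1440 = 1/1440; ⇒ 3j(4 2 4; 4 -1 -3)² = 7/165, sgn -1
I_A²/I_B² = (3/110)/(7/165) = 9/14

9/14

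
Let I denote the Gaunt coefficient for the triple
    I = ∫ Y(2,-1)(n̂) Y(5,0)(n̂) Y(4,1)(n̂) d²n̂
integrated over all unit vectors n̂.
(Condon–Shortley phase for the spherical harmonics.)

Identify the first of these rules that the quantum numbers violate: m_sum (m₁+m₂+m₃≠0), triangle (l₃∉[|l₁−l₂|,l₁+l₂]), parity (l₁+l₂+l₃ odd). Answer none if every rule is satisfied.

parity

Σmᵢ = 0  ✓
l₃∈[|l₁−l₂|,l₁+l₂]=[3,7], have l₃=4  ✓
Σlᵢ = 11 ⇒ odd  ✗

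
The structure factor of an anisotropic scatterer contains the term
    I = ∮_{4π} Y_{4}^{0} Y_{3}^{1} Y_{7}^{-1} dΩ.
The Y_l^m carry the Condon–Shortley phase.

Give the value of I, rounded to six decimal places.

m-sum 0 ✓  L=14 even ✓  1≤7≤7 ✓
Π(2lᵢ+1) = 9×7×15 = 945
triangle coeff Δ(4,3,7) = 1/45045
Σ_t [0,0]: t=0:+1/20736 = 1/20736
(3j)²=35/1287 [(4 3 7; 0 0 0)], sign=-1
Σ_t [0,0]: t=0:+1/27648 = 1/27648
(3j)²=10/429 [(4 3 7; 0 1 -1)], sign=+1
⇒ 4πI² = 12250/20449
I = (-1)√(12250/20449/(4π)) = -0.21833687

-0.218337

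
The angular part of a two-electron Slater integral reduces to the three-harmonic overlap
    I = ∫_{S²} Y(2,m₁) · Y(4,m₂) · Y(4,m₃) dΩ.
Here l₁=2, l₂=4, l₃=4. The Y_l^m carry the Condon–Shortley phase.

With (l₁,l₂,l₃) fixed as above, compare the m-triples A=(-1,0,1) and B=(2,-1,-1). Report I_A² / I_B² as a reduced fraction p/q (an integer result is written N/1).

1/20

Same 2,4,4: normalisation and zero-m 3j drop out of the ratio.
A: Δ: 2! 2! 6! / 11! → 1/13860; sum: t=1:−1/72 t=2:+1/96 = -1/288; 3j²(2 4 4; -1 0 1) = Δ·Π!·Σ² = 1/462  (sign +1)
B: Δ: 2! 2! 6! / 11! → 1/13860; sum: t=0:+1/144 = 1/144; 3j²(2 4 4; 2 -1 -1) = Δ·Π!·Σ² = 10/231  (sign -1)
I_A²/I_B² = (1/462)/(10/231) = 1/20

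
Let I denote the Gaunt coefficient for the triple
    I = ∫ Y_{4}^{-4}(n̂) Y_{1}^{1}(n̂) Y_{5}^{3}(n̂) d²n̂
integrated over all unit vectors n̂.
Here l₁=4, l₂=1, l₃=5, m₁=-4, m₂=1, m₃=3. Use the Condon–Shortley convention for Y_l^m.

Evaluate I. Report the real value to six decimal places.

Rules hold: Σm=0, L=10 even, 3≤5≤5.
N = 9·3·11 = 297
Δ = 0!·8!·2!/11! = 1/495
Racah Σ t=0..0: t=0:+1/576 = 1/576
⇒ 3j(4 1 5; 0 0 0)² = 5/99, sgn -1
Racah Σ t=0..0: t=0:+1/80640 = 1/80640
⇒ 3j(4 1 5; -4 1 3)² = 1/495, sgn +1
4πI² = N·(3j₀)²·(3jₘ)² = 1/33
I = -1·√(0.030303/4π) = -0.04910640

-0.049106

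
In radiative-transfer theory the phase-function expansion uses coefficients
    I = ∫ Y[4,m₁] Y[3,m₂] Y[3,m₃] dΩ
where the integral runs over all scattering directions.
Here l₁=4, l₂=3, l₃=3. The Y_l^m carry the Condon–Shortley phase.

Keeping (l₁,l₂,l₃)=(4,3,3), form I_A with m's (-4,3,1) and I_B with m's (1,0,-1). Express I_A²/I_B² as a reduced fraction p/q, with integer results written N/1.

Same 4,3,3: normalisation and zero-m 3j drop out of the ratio.
A: Δ: 4! 4! 2! / 11! → 1/34650; sum: t=4:+1/1152 = 1/1152; 3j²(4 3 3; -4 3 1) = Δ·Π!·Σ² = 1/33  (sign +1)
B: Δ: 4! 4! 2! / 11! → 1/34650; sum: t=1:−1/48 t=2:+1/24 t=3:−1/288 = 5/288; 3j²(4 3 3; 1 0 -1) = Δ·Π!·Σ² = 5/462  (sign +1)
I_A²/I_B² = (1/33)/(5/462) = 14/5

14/5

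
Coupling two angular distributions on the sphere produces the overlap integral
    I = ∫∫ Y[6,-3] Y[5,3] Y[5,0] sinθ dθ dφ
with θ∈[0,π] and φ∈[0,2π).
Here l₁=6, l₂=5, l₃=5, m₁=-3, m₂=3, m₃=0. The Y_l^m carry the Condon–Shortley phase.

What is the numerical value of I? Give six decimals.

0.132857

Rules hold: Σm=0, L=16 even, 1≤5≤11.
N = 13·11·11 = 1573
Δ = 6!·6!·4!/17! = 1/28588560
Racah Σ t=1..5: t=1:−1/345600 t=2:+1/13824 t=3:−1/5184 t=4:+1/13824 t=5:−1/345600 = -7/129600
⇒ 3j(6 5 5; 0 0 0)² = 80/7293, sgn +1
Racah Σ t=4..6: t=4:+1/138240 t=5:−1/34560 t=6:+1/103680 = -1/82944
⇒ 3j(6 5 5; -3 3 0)² = 125/9724, sgn +1
4πI² = N·(3j₀)²·(3jₘ)² = 2500/11271
I = +1·√(0.221808/4π) = 0.13285682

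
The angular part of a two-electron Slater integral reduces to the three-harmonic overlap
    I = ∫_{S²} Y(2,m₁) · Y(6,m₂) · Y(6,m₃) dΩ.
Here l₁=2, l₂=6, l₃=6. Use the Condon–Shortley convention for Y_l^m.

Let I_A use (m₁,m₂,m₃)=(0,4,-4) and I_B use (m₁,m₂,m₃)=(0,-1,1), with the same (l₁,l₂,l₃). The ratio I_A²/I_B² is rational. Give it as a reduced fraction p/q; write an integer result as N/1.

4/169

Same 2,6,6: normalisation and zero-m 3j drop out of the ratio.
A: Δ: 2! 2! 10! / 15! → 1/90090; sum: t=0:+1/14515200 t=1:−1/362880 t=2:+1/322560 = 1/2419200; 3j²(2 6 6; 0 4 -4) = Δ·Π!·Σ² = 2/5005  (sign +1)
B: Δ: 2! 2! 10! / 15! → 1/90090; sum: t=0:+1/57600 t=1:−1/17280 t=2:+1/120960 = -13/403200; 3j²(2 6 6; 0 -1 1) = Δ·Π!·Σ² = 13/770  (sign +1)
I_A²/I_B² = (2/5005)/(13/770) = 4/169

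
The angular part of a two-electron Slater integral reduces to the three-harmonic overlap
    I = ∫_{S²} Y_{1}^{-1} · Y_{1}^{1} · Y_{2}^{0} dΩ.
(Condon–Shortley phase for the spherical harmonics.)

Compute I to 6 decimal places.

0.126157

Checks pass: Σm=0; 4 even; l₃=2∈[0,2].
(2·1+1)(2·1+1)(2·2+1) = 45
Δ: 0! 2! 2! / 5! → 1/30
sum: t=0:+1/1 = 1/1
3j²(1 1 2; 0 0 0) = Δ·Π!·Σ² = 2/15  (sign +1)
sum: t=0:+1/4 = 1/4
3j²(1 1 2; -1 1 0) = Δ·Π!·Σ² = 1/30  (sign +1)
combine: 4πI² = 45·2/15·1/30 = 1/5
take √, sign +1: I = 0.12615663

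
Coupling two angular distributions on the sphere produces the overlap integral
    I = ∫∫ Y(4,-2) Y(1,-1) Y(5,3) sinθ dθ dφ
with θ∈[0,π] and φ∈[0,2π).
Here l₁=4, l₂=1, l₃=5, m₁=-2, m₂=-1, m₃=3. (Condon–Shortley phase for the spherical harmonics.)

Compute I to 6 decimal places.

Checks pass: Σm=0; 10 even; l₃=5∈[3,5].
(2·4+1)(2·1+1)(2·5+1) = 297
Δ: 0! 8! 2! / 11! → 1/495
sum: t=0:+1/576 = 1/576
3j²(4 1 5; 0 0 0) = Δ·Π!·Σ² = 5/99  (sign -1)
sum: t=0:+1/2880 = 1/2880
3j²(4 1 5; -2 -1 3) = Δ·Π!·Σ² = 28/495  (sign +1)
combine: 4πI² = 297·5/99·28/495 = 28/33
take √, sign -1: I = -0.25984664

-0.259847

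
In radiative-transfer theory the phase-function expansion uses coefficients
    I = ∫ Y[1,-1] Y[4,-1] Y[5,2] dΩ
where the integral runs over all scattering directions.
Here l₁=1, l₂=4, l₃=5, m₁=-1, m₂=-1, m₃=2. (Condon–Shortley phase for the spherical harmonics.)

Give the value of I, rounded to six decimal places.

0.225034

Rules hold: Σm=0, L=10 even, 3≤5≤5.
N = 3·9·11 = 297
Δ = 0!·2!·8!/11! = 1/495
Racah Σ t=0..0: t=0:+1/576 = 1/576
⇒ 3j(1 4 5; 0 0 0)² = 5/99, sgn -1
Racah Σ t=0..0: t=0:+1/1440 = 1/1440
⇒ 3j(1 4 5; -1 -1 2)² = 7/165, sgn -1
4πI² = N·(3j₀)²·(3jₘ)² = 7/11
I = +1·√(0.636364/4π) = 0.22503380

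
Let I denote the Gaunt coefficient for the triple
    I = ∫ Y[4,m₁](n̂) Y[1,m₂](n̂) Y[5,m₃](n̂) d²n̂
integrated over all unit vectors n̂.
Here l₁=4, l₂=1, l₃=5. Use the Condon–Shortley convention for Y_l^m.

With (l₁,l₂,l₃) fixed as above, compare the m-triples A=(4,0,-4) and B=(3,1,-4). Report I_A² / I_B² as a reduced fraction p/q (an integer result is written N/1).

1/4

l's match ⇒ only the (l;m) 3-j factors differ between A and B.
A: triangle coeff Δ(4,1,5) = 1/495; Σ_t [0,0]: t=0:+1/40320 = 1/40320; (3j)²=1/55 [(4 1 5; 4 0 -4)], sign=-1
B: triangle coeff Δ(4,1,5) = 1/495; Σ_t [0,0]: t=0:+1/10080 = 1/10080; (3j)²=4/55 [(4 1 5; 3 1 -4)], sign=-1
I_A²/I_B² = (1/55)/(4/55) = 1/4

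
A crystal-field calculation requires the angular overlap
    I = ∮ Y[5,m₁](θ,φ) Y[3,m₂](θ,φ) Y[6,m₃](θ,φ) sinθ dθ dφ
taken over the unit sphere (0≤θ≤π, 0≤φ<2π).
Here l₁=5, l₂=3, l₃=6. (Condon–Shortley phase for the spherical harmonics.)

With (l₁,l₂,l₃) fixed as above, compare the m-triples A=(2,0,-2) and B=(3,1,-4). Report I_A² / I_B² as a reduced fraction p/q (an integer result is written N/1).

Shared (l₁,l₂,l₃)=(5,3,6): N and (l;000)² cancel in I_A²/I_B².
A: Δ = 2!·8!·4!/15! = 1/675675; Racah Σ t=0..2: t=0:+1/8640 t=1:−1/5760 t=2:+1/60480 = -1/24192; ⇒ 3j(5 3 6; 2 0 -2)² = 8/3003, sgn -1
B: Δ = 2!·8!·4!/15! = 1/675675; Racah Σ t=0..2: t=0:+1/69120 t=1:−1/30240 t=2:+1/322560 = -1/64512; ⇒ 3j(5 3 6; 3 1 -4)² = 10/1001, sgn -1
I_A²/I_B² = (8/3003)/(10/1001) = 4/15

4/15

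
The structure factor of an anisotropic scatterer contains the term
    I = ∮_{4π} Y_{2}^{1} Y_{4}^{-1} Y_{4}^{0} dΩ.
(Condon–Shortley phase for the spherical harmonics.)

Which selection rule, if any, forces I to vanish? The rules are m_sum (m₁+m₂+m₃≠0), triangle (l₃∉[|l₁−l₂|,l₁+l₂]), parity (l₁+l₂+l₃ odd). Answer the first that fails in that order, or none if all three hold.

none

Σmᵢ = 0  ✓
l₃∈[|l₁−l₂|,l₁+l₂]=[2,6], have l₃=4  ✓
Σlᵢ = 10 ⇒ even  ✓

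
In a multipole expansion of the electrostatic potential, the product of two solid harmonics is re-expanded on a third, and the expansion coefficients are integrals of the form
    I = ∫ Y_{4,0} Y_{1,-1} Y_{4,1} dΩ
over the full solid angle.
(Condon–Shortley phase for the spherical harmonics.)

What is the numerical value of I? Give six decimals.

0.000000

Σlᵢ=9 odd — θ-integrand is odd under cosθ→−cosθ; I=0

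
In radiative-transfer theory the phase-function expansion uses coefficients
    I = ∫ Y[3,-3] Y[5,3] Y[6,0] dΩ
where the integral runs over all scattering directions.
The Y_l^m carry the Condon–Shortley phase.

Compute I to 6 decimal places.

Rules hold: Σm=0, L=14 even, 2≤6≤8.
N = 7·11·13 = 1001
Δ = 2!·4!·8!/15! = 1/675675
Racah Σ t=0..2: t=0:+1/8640 t=1:−1/2304 t=2:+1/8640 = -7/34560
⇒ 3j(3 5 6; 0 0 0)² = 7/429, sgn -1
Racah Σ t=2..2: t=2:+1/69120 = 1/69120
⇒ 3j(3 5 6; -3 3 0)² = 4/429, sgn +1
4πI² = N·(3j₀)²·(3jₘ)² = 196/1287
I = -1·√(0.152292/4π) = -0.11008644

-0.110086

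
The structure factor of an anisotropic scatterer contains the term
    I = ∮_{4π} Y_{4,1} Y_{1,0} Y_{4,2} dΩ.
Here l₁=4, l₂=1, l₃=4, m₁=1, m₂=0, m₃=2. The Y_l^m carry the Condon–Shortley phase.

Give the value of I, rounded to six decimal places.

0.000000

1 + 0 + 2 = 3 ≠ 0: azimuthal integral kills it; I = 0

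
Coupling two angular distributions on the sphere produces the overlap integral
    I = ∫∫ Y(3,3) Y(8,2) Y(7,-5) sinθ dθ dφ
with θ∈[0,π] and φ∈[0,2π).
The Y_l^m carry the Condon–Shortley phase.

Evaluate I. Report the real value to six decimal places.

-0.069177

Checks pass: Σm=0; 18 even; l₃=7∈[5,11].
(2·3+1)(2·8+1)(2·7+1) = 1785
Δ: 4! 2! 12! / 19! → 1/5290740
sum: t=1:−1/7257600 t=2:+1/2073600 t=3:−1/7257600 = 1/4838400
3j²(3 8 7; 0 0 0) = Δ·Π!·Σ² = 252/20995  (sign -1)
sum: t=0:+1/348364800 = 1/348364800
3j²(3 8 7; 3 2 -5) = Δ·Π!·Σ² = 165/58786  (sign +1)
combine: 4πI² = 1785·252/20995·165/58786 = 62370/1037153
take √, sign -1: I = -0.06917697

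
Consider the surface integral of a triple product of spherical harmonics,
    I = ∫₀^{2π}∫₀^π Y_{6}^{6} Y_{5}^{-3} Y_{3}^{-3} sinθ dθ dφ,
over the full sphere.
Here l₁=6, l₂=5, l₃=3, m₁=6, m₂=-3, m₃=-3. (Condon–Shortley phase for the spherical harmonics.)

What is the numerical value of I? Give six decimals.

-0.119512

Checks pass: Σm=0; 14 even; l₃=3∈[1,11].
(2·6+1)(2·5+1)(2·3+1) = 1001
Δ: 8! 4! 2! / 15! → 1/675675
sum: t=3:−1/8640 t=4:+1/2304 t=5:−1/8640 = 7/34560
3j²(6 5 3; 0 0 0) = Δ·Π!·Σ² = 7/429  (sign -1)
sum: t=0:+1/1935360 = 1/1935360
3j²(6 5 3; 6 -3 -3) = Δ·Π!·Σ² = 1/91  (sign +1)
combine: 4πI² = 1001·7/429·1/91 = 7/39
take √, sign -1: I = -0.11951207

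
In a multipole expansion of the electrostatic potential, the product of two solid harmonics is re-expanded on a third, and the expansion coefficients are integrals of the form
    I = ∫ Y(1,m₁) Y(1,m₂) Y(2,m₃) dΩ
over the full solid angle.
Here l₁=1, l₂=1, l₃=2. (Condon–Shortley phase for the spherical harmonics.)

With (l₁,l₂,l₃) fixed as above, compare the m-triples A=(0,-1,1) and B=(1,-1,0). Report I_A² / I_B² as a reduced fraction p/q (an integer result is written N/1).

Same 1,1,2: normalisation and zero-m 3j drop out of the ratio.
A: Δ: 0! 2! 2! / 5! → 1/30; sum: t=0:+1/2 = 1/2; 3j²(1 1 2; 0 -1 1) = Δ·Π!·Σ² = 1/10  (sign -1)
B: Δ: 0! 2! 2! / 5! → 1/30; sum: t=0:+1/4 = 1/4; 3j²(1 1 2; 1 -1 0) = Δ·Π!·Σ² = 1/30  (sign +1)
I_A²/I_B² = (1/10)/(1/30) = 3/1

3/1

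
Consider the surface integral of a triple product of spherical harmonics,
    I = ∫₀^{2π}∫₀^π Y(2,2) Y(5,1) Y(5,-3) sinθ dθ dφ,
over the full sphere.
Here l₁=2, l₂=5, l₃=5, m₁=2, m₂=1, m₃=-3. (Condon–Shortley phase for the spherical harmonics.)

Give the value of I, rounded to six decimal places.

0.171169

Checks pass: Σm=0; 12 even; l₃=5∈[3,7].
(2·2+1)(2·5+1)(2·5+1) = 605
Δ: 2! 2! 8! / 13! → 1/38610
sum: t=0:+1/2880 t=1:−1/576 t=2:+1/2880 = -1/960
3j²(2 5 5; 0 0 0) = Δ·Π!·Σ² = 10/429  (sign +1)
sum: t=0:+1/5760 = 1/5760
3j²(2 5 5; 2 1 -3) = Δ·Π!·Σ² = 56/2145  (sign +1)
combine: 4πI² = 605·10/429·56/2145 = 560/1521
take √, sign +1: I = 0.17116875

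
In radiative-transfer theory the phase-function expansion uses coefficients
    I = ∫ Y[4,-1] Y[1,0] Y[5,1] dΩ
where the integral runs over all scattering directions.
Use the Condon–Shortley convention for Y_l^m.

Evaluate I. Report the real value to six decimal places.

Rules hold: Σm=0, L=10 even, 3≤5≤5.
N = 9·3·11 = 297
Δ = 0!·8!·2!/11! = 1/495
Racah Σ t=0..0: t=0:+1/576 = 1/576
⇒ 3j(4 1 5; 0 0 0)² = 5/99, sgn -1
Racah Σ t=0..0: t=0:+1/720 = 1/720
⇒ 3j(4 1 5; -1 0 1)² = 8/165, sgn +1
4πI² = N·(3j₀)²·(3jₘ)² = 8/11
I = -1·√(0.727273/4π) = -0.24057125

-0.240571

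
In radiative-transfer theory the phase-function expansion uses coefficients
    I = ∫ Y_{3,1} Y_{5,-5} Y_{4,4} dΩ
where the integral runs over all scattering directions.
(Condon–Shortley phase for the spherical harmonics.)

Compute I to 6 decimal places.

m-sum 0 ✓  L=12 even ✓  2≤4≤8 ✓
Π(2lᵢ+1) = 7×11×9 = 693
triangle coeff Δ(3,5,4) = 1/180180
Σ_t [1,3]: t=1:−1/576 t=2:+1/144 t=3:−1/576 = 1/288
(3j)²=20/1001 [(3 5 4; 0 0 0)], sign=+1
Σ_t [0,0]: t=0:+1/34560 = 1/34560
(3j)²=14/429 [(3 5 4; 1 -5 4)], sign=+1
⇒ 4πI² = 840/1859
I = (+1)√(840/1859/(4π)) = 0.18962475

0.189625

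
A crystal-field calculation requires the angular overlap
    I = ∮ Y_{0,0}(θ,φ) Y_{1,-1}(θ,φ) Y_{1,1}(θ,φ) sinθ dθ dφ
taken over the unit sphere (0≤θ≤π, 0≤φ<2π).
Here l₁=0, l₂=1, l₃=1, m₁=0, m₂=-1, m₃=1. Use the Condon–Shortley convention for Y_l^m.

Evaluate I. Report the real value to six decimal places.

Checks pass: Σm=0; 2 even; l₃=1∈[1,1].
(2·0+1)(2·1+1)(2·1+1) = 9
Δ: 0! 0! 2! / 3! → 1/3
sum: t=0:+1/1 = 1/1
3j²(0 1 1; 0 0 0) = Δ·Π!·Σ² = 1/3  (sign -1)
sum: t=0:+1/2 = 1/2
3j²(0 1 1; 0 -1 1) = Δ·Π!·Σ² = 1/3  (sign +1)
combine: 4πI² = 9·1/3·1/3 = 1/1
take √, sign -1: I = -0.28209479

-0.282095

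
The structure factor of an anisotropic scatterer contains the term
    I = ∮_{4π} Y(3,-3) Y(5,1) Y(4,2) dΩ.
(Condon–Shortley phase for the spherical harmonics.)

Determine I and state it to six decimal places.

Rules hold: Σm=0, L=12 even, 2≤4≤8.
N = 7·11·9 = 693
Δ = 4!·2!·6!/13! = 1/180180
Racah Σ t=1..3: t=1:−1/576 t=2:+1/144 t=3:−1/576 = 1/288
⇒ 3j(3 5 4; 0 0 0)² = 20/1001, sgn +1
Racah Σ t=4..4: t=4:+1/2304 = 1/2304
⇒ 3j(3 5 4; -3 1 2)² = 75/4004, sgn +1
4πI² = N·(3j₀)²·(3jₘ)² = 3375/13013
I = +1·√(0.259356/4π) = 0.14366244

0.143662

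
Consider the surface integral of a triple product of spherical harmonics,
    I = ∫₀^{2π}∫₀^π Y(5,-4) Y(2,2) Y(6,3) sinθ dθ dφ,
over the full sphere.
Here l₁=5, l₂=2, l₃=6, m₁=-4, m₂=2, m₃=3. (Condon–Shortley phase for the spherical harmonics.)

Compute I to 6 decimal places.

m-sum = -4 + 2 + 3 = 1 ≠ 0 ⇒ I = 0

0.000000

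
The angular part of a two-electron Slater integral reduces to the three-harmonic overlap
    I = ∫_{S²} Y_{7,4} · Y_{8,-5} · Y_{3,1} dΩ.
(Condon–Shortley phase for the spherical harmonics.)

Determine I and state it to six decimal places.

-0.120760

Checks pass: Σm=0; 18 even; l₃=3∈[1,15].
(2·7+1)(2·8+1)(2·3+1) = 1785
Δ: 12! 2! 4! / 19! → 1/5290740
sum: t=5:−1/7257600 t=6:+1/2073600 t=7:−1/7257600 = 1/4838400
3j²(7 8 3; 0 0 0) = Δ·Π!·Σ² = 252/20995  (sign -1)
sum: t=1:−1/319334400 t=2:+1/43545600 t=3:−1/104509440 = 59/5748019200
3j²(7 8 3; 4 -5 1) = Δ·Π!·Σ² = 3481/406980  (sign +1)
combine: 4πI² = 1785·252/20995·3481/406980 = 73101/398905
take √, sign -1: I = -0.12075969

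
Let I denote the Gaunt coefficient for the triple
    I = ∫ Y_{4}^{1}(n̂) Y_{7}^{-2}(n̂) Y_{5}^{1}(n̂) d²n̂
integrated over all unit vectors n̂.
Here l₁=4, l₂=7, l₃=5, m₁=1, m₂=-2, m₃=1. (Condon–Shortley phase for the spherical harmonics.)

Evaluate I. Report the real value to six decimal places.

Checks pass: Σm=0; 16 even; l₃=5∈[3,11].
(2·4+1)(2·7+1)(2·5+1) = 1485
Δ: 6! 2! 8! / 17! → 1/6126120
sum: t=2:+1/69120 t=3:−1/20736 t=4:+1/69120 = -1/51840
3j²(4 7 5; 0 0 0) = Δ·Π!·Σ² = 280/21879  (sign +1)
sum: t=1:−1/138240 t=2:+1/34560 t=3:−1/103680 = 1/82944
3j²(4 7 5; 1 -2 1) = Δ·Π!·Σ² = 125/9724  (sign +1)
combine: 4πI² = 1485·280/21879·125/9724 = 131250/537251
take √, sign +1: I = 0.13942996

0.139430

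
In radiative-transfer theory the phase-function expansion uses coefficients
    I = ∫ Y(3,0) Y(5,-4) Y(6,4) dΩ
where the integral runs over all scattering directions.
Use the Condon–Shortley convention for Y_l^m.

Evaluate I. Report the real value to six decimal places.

Checks pass: Σm=0; 14 even; l₃=6∈[2,8].
(2·3+1)(2·5+1)(2·6+1) = 1001
Δ: 2! 4! 8! / 15! → 1/675675
sum: t=0:+1/8640 t=1:−1/2304 t=2:+1/8640 = -7/34560
3j²(3 5 6; 0 0 0) = Δ·Π!·Σ² = 7/429  (sign -1)
sum: t=0:+1/60480 t=1:−1/161280 = 1/96768
3j²(3 5 6; 0 -4 4) = Δ·Π!·Σ² = 15/1001  (sign +1)
combine: 4πI² = 1001·7/429·15/1001 = 35/143
take √, sign -1: I = -0.13956004

-0.139560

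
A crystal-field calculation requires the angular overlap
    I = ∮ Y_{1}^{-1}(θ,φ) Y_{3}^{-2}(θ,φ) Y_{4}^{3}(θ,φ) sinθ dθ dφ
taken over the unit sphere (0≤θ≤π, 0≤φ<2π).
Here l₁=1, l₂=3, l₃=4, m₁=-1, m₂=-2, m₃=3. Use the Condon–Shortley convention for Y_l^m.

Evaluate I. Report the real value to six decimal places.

m-sum 0 ✓  L=8 even ✓  2≤4≤4 ✓
Π(2lᵢ+1) = 3×7×9 = 189
triangle coeff Δ(1,3,4) = 1/252
Σ_t [0,0]: t=0:+1/36 = 1/36
(3j)²=4/63 [(1 3 4; 0 0 0)], sign=+1
Σ_t [0,0]: t=0:+1/240 = 1/240
(3j)²=1/12 [(1 3 4; -1 -2 3)], sign=-1
⇒ 4πI² = 1/1
I = (-1)√(1/1/(4π)) = -0.28209479

-0.282095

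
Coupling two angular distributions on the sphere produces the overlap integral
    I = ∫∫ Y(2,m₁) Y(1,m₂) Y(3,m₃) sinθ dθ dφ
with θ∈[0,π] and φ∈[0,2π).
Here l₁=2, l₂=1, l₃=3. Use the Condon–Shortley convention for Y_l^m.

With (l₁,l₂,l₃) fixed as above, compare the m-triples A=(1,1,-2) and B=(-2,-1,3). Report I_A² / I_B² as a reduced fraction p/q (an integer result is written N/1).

2/3

Shared (l₁,l₂,l₃)=(2,1,3): N and (l;000)² cancel in I_A²/I_B².
A: Δ = 0!·4!·2!/7! = 1/105; Racah Σ t=0..0: t=0:+1/12 = 1/12; ⇒ 3j(2 1 3; 1 1 -2)² = 2/21, sgn -1
B: Δ = 0!·4!·2!/7! = 1/105; Racah Σ t=0..0: t=0:+1/48 = 1/48; ⇒ 3j(2 1 3; -2 -1 3)² = 1/7, sgn +1
I_A²/I_B² = (2/21)/(1/7) = 2/3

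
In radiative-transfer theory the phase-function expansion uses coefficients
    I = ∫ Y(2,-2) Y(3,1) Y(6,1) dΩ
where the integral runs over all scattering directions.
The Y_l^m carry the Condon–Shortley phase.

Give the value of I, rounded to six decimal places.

0.000000

|2−3|≤6≤2+3 violated ⇒ I = 0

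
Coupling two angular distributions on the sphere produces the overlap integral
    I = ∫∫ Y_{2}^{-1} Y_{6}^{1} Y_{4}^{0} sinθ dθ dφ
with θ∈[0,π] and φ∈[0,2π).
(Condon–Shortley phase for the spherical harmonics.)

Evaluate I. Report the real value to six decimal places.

-0.210395

m-sum 0 ✓  L=12 even ✓  4≤4≤8 ✓
Π(2lᵢ+1) = 5×13×9 = 585
triangle coeff Δ(2,6,4) = 1/6435
Σ_t [2,2]: t=2:+1/2304 = 1/2304
(3j)²=5/143 [(2 6 4; 0 0 0)], sign=+1
Σ_t [3,3]: t=3:−1/3456 = -1/3456
(3j)²=35/1287 [(2 6 4; -1 1 0)], sign=-1
⇒ 4πI² = 875/1573
I = (-1)√(875/1573/(4π)) = -0.21039467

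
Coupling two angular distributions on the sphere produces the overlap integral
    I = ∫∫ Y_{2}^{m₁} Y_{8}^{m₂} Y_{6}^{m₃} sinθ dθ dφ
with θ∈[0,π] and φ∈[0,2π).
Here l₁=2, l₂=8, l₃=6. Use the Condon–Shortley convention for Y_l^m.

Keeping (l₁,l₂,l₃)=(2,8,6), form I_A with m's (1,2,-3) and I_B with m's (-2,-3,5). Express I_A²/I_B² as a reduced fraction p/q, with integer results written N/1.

Same 2,8,6: normalisation and zero-m 3j drop out of the ratio.
A: Δ: 4! 0! 12! / 17! → 1/30940; sum: t=1:−1/13063680 = -1/13063680; 3j²(2 8 6; 1 2 -3) = Δ·Π!·Σ² = 10/1547  (sign +1)
B: Δ: 4! 0! 12! / 17! → 1/30940; sum: t=4:+1/958003200 = 1/958003200; 3j²(2 8 6; -2 -3 5) = Δ·Π!·Σ² = 1/6188  (sign -1)
I_A²/I_B² = (10/1547)/(1/6188) = 40/1

40/1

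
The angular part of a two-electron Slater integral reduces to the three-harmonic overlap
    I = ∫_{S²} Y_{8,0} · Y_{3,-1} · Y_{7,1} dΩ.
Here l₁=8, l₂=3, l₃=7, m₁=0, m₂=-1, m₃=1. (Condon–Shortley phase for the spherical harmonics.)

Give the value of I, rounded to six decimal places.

m-sum 0 ✓  L=18 even ✓  5≤7≤11 ✓
Π(2lᵢ+1) = 17×7×15 = 1785
triangle coeff Δ(8,3,7) = 1/5290740
Σ_t [1,3]: t=1:−1/7257600 t=2:+1/2073600 t=3:−1/7257600 = 1/4838400
(3j)²=252/20995 [(8 3 7; 0 0 0)], sign=-1
Σ_t [0,2]: t=0:+1/46448640 t=1:−1/3628800 t=2:+1/4147200 = -1/77414400
(3j)²=3/41990 [(8 3 7; 0 -1 1)], sign=-1
⇒ 4πI² = 7938/5185765
I = (+1)√(7938/5185765/(4π)) = 0.01103683

0.011037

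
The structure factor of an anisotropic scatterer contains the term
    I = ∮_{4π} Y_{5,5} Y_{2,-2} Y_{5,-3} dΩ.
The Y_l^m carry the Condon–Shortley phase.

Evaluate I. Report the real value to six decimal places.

0.088588

Checks pass: Σm=0; 12 even; l₃=5∈[3,7].
(2·5+1)(2·2+1)(2·5+1) = 605
Δ: 2! 8! 2! / 13! → 1/38610
sum: t=0:+1/2880 t=1:−1/576 t=2:+1/2880 = -1/960
3j²(5 2 5; 0 0 0) = Δ·Π!·Σ² = 10/429  (sign +1)
sum: t=0:+1/161280 = 1/161280
3j²(5 2 5; 5 -2 -3) = Δ·Π!·Σ² = 1/143  (sign +1)
combine: 4πI² = 605·10/429·1/143 = 50/507
take √, sign +1: I = 0.08858824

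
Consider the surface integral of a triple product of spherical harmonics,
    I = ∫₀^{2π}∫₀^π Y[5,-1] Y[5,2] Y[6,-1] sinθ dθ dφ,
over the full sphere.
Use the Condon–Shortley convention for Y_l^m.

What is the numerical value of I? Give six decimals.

0.120248

m-sum 0 ✓  L=16 even ✓  0≤6≤10 ✓
Π(2lᵢ+1) = 11×11×13 = 1573
triangle coeff Δ(5,5,6) = 1/28588560
Σ_t [0,4]: t=0:+1/345600 t=1:−1/13824 t=2:+1/5184 t=3:−1/13824 t=4:+1/345600 = 7/129600
(3j)²=80/7293 [(5 5 6; 0 0 0)], sign=+1
Σ_t [1,4]: t=1:−1/518400 t=2:+1/23040 t=3:−1/10368 t=4:+1/41472 = -1/32400
(3j)²=128/12155 [(5 5 6; -1 2 -1)], sign=+1
⇒ 4πI² = 2048/11271
I = (+1)√(2048/11271/(4π)) = 0.12024827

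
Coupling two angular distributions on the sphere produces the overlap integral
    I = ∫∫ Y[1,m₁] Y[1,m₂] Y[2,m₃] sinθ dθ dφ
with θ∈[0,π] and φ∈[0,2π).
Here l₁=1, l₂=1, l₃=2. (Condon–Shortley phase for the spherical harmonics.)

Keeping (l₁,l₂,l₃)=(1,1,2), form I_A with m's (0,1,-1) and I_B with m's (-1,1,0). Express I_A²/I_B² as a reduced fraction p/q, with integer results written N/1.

3/1

Same 1,1,2: normalisation and zero-m 3j drop out of the ratio.
A: Δ: 0! 2! 2! / 5! → 1/30; sum: t=0:+1/2 = 1/2; 3j²(1 1 2; 0 1 -1) = Δ·Π!·Σ² = 1/10  (sign -1)
B: Δ: 0! 2! 2! / 5! → 1/30; sum: t=0:+1/4 = 1/4; 3j²(1 1 2; -1 1 0) = Δ·Π!·Σ² = 1/30  (sign +1)
I_A²/I_B² = (1/10)/(1/30) = 3/1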